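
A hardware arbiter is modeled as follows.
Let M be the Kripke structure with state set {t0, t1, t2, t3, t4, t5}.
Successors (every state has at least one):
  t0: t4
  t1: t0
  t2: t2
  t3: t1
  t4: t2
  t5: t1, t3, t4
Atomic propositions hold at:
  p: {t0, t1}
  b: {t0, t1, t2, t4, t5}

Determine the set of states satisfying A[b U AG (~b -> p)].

Sat(~b) = {t3}
Sat(~b -> p) = {t0, t1, t2, t4, t5}
AG (~b -> p): greatest fixpoint, start Z0 = {t0, t1, t2, t4, t5}, keep only states in Sat with every successor in Z. Z1 = {t0, t1, t2, t4}; fixed.
Sat(AG (~b -> p)) = {t0, t1, t2, t4}
A[b U AG (~b -> p)]: least fixpoint, start Z0 = Sat(AG (~b -> p)) = {t0, t1, t2, t4}, add states in Sat(b) with every successor in Z. Already a fixed point.
Sat(A[b U AG (~b -> p)]) = {t0, t1, t2, t4}

{t0, t1, t2, t4}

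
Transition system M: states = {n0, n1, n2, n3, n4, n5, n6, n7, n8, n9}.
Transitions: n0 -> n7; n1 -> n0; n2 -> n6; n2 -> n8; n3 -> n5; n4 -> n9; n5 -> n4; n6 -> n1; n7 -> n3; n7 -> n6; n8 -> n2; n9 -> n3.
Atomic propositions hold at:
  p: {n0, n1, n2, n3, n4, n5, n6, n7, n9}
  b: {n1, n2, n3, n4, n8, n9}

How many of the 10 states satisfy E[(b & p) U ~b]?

Sat(b & p) = {n1, n2, n3, n4, n9}
Sat(~b) = {n0, n5, n6, n7}
E[(b & p) U ~b]: least fixpoint, start Z0 = Sat(~b) = {n0, n5, n6, n7}, add states in Sat(b & p) with some successor in Z. Z1 = {n0, n1, n2, n3, n5, n6, n7}; Z2 = {n0, n1, n2, n3, n5, n6, n7, n9}; Z3 = {n0, n1, n2, n3, n4, n5, n6, n7, n9}; fixed.
Sat(E[(b & p) U ~b]) = {n0, n1, n2, n3, n4, n5, n6, n7, n9}
|Sat(E[(b & p) U ~b])| = |{n0, n1, n2, n3, n4, n5, n6, n7, n9}| = 9.

9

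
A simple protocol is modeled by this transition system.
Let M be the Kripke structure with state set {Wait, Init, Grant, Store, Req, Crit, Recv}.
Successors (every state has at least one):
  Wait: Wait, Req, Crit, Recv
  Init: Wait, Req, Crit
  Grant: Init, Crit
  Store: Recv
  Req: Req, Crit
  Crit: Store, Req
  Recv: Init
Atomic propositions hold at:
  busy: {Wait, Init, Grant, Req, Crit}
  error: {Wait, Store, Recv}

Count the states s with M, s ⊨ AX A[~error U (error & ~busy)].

Sat(~error) = {Init, Grant, Req, Crit}
Sat(~busy) = {Store, Recv}
Sat(error & ~busy) = {Store, Recv}
A[~error U (error & ~busy)]: least fixpoint, start Z0 = Sat((error & ~busy)) = {Store, Recv}, add states in Sat(~error) with every successor in Z. Already a fixed point.
Sat(A[~error U (error & ~busy)]) = {Store, Recv}
Sat(AX A[~error U (error & ~busy)]) = {s : every successor in {Store, Recv}} = {Store}
|Sat(AX A[~error U (error & ~busy)])| = |{Store}| = 1.

1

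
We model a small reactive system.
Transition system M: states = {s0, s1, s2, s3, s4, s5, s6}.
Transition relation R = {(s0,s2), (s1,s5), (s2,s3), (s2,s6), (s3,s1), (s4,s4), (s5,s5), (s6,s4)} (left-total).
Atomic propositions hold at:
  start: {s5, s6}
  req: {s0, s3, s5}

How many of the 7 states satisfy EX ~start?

Sat(~start) = {s0, s1, s2, s3, s4}
Sat(EX ~start) = {s : some successor in {s0, s1, s2, s3, s4}} = {s0, s2, s3, s4, s6}
|Sat(EX ~start)| = |{s0, s2, s3, s4, s6}| = 5.

5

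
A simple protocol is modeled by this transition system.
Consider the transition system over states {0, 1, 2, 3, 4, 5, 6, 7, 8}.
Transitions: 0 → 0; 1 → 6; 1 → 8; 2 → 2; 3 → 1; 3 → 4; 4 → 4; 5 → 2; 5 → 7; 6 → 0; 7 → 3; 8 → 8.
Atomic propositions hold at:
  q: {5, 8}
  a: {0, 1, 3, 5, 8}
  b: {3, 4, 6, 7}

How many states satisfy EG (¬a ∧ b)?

Sat(¬a) = {2, 4, 6, 7}
Sat(¬a ∧ b) = {4, 6, 7}
EG (¬a ∧ b): greatest fixpoint, start Z0 = {4, 6, 7}, keep only states in Sat with some successor in Z. Z1 = {4}; fixed.
Sat(EG (¬a ∧ b)) = {4}
|Sat(EG (¬a ∧ b))| = |{4}| = 1.

1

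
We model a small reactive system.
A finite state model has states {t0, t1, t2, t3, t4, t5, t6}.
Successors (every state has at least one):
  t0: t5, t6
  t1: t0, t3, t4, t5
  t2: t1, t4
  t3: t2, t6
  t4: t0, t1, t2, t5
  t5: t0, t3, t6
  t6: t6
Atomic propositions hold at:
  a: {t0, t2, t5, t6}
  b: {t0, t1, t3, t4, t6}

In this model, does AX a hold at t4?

Sat(AX a) = {s : every successor in {t0, t2, t5, t6}} = {t0, t3, t6}
t4 ∉ Sat(AX a) = {t0, t3, t6}, so the formula does not hold at t4.

No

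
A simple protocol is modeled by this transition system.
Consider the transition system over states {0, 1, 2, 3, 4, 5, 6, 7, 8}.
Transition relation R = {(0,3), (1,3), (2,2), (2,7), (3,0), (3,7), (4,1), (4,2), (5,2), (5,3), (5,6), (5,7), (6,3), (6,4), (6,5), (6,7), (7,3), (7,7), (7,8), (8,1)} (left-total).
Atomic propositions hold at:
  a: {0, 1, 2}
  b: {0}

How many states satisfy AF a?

5

AF a: least fixpoint, start Z0 = {0, 1, 2}, add states with every successor in Z. Z1 = {0, 1, 2, 4, 8}; fixed.
Sat(AF a) = {0, 1, 2, 4, 8}
|Sat(AF a)| = |{0, 1, 2, 4, 8}| = 5.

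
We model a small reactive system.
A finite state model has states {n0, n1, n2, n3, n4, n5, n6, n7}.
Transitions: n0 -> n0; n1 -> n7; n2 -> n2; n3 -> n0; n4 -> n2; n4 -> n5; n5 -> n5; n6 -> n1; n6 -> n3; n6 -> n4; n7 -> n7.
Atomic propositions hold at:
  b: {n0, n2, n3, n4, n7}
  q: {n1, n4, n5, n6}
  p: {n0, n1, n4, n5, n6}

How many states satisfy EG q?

3

EG q: greatest fixpoint, start Z0 = {n1, n4, n5, n6}, keep only states in Sat with some successor in Z. Z1 = {n4, n5, n6}; fixed.
Sat(EG q) = {n4, n5, n6}
|Sat(EG q)| = |{n4, n5, n6}| = 3.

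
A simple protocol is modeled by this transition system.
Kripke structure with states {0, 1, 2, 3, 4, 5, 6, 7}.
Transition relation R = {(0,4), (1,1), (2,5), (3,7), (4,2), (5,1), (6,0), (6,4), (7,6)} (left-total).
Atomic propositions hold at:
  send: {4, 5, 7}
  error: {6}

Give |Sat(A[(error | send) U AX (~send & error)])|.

1

Sat(error | send) = {4, 5, 6, 7}
Sat(~send) = {0, 1, 2, 3, 6}
Sat(~send & error) = {6}
Sat(AX (~send & error)) = {s : every successor in {6}} = {7}
A[(error | send) U AX (~send & error)]: least fixpoint, start Z0 = Sat(AX (~send & error)) = {7}, add states in Sat(error | send) with every successor in Z. Already a fixed point.
Sat(A[(error | send) U AX (~send & error)]) = {7}
|Sat(A[(error | send) U AX (~send & error)])| = |{7}| = 1.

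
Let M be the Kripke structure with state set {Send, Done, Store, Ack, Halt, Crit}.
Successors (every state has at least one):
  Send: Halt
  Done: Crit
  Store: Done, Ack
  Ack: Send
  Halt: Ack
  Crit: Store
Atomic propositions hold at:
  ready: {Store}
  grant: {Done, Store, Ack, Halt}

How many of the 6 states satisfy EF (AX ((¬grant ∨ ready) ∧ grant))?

3

Sat(¬grant) = {Send, Crit}
Sat(¬grant ∨ ready) = {Send, Store, Crit}
Sat((¬grant ∨ ready) ∧ grant) = {Store}
Sat(AX ((¬grant ∨ ready) ∧ grant)) = {s : every successor in {Store}} = {Crit}
EF (AX ((¬grant ∨ ready) ∧ grant)): least fixpoint, start Z0 = {Crit}, add states with some successor in Z. Z1 = {Done, Crit}; Z2 = {Done, Store, Crit}; fixed.
Sat(EF (AX ((¬grant ∨ ready) ∧ grant))) = {Done, Store, Crit}
|Sat(EF (AX ((¬grant ∨ ready) ∧ grant)))| = |{Done, Store, Crit}| = 3.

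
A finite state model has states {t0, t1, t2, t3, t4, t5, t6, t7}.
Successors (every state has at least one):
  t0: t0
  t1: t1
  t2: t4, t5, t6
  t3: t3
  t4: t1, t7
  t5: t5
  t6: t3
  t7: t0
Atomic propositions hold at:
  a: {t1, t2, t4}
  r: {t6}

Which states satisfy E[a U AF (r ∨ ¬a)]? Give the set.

{t0, t2, t3, t4, t5, t6, t7}

Sat(¬a) = {t0, t3, t5, t6, t7}
Sat(r ∨ ¬a) = {t0, t3, t5, t6, t7}
AF (r ∨ ¬a): least fixpoint, start Z0 = {t0, t3, t5, t6, t7}, add states with every successor in Z. Already a fixed point.
Sat(AF (r ∨ ¬a)) = {t0, t3, t5, t6, t7}
E[a U AF (r ∨ ¬a)]: least fixpoint, start Z0 = Sat(AF (r ∨ ¬a)) = {t0, t3, t5, t6, t7}, add states in Sat(a) with some successor in Z. Z1 = {t0, t2, t3, t4, t5, t6, t7}; fixed.
Sat(E[a U AF (r ∨ ¬a)]) = {t0, t2, t3, t4, t5, t6, t7}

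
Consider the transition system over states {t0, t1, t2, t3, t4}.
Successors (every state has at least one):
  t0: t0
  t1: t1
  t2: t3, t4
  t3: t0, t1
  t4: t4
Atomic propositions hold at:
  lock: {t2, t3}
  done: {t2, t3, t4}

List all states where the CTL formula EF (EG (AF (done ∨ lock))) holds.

{t2, t4}

Sat(done ∨ lock) = {t2, t3, t4}
AF (done ∨ lock): least fixpoint, start Z0 = {t2, t3, t4}, add states with every successor in Z. Already a fixed point.
Sat(AF (done ∨ lock)) = {t2, t3, t4}
EG (AF (done ∨ lock)): greatest fixpoint, start Z0 = {t2, t3, t4}, keep only states in Sat with some successor in Z. Z1 = {t2, t4}; fixed.
Sat(EG (AF (done ∨ lock))) = {t2, t4}
EF (EG (AF (done ∨ lock))): least fixpoint, start Z0 = {t2, t4}, add states with some successor in Z. Already a fixed point.
Sat(EF (EG (AF (done ∨ lock)))) = {t2, t4}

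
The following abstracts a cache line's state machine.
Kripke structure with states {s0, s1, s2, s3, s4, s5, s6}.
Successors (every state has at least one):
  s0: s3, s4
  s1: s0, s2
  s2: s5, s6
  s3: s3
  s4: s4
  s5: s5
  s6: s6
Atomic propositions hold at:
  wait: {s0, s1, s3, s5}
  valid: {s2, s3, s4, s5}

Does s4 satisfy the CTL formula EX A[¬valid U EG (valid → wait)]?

Sat(¬valid) = {s0, s1, s6}
Sat(valid → wait) = {s0, s1, s3, s5, s6}
EG (valid → wait): greatest fixpoint, start Z0 = {s0, s1, s3, s5, s6}, keep only states in Sat with some successor in Z. Already a fixed point.
Sat(EG (valid → wait)) = {s0, s1, s3, s5, s6}
A[¬valid U EG (valid → wait)]: least fixpoint, start Z0 = Sat(EG (valid → wait)) = {s0, s1, s3, s5, s6}, add states in Sat(¬valid) with every successor in Z. Already a fixed point.
Sat(A[¬valid U EG (valid → wait)]) = {s0, s1, s3, s5, s6}
Sat(EX A[¬valid U EG (valid → wait)]) = {s : some successor in {s0, s1, s3, s5, s6}} = {s0, s1, s2, s3, s5, s6}
s4 ∉ Sat(EX A[¬valid U EG (valid → wait)]) = {s0, s1, s2, s3, s5, s6}, so the formula does not hold at s4.

No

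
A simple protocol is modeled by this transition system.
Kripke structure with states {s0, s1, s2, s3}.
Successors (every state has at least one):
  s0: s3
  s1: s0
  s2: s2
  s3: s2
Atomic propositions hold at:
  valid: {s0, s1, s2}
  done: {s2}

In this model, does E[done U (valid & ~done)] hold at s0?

Sat(~done) = {s0, s1, s3}
Sat(valid & ~done) = {s0, s1}
E[done U (valid & ~done)]: least fixpoint, start Z0 = Sat((valid & ~done)) = {s0, s1}, add states in Sat(done) with some successor in Z. Already a fixed point.
Sat(E[done U (valid & ~done)]) = {s0, s1}
s0 ∈ Sat(E[done U (valid & ~done)]) = {s0, s1}, so the formula holds at s0.

Yes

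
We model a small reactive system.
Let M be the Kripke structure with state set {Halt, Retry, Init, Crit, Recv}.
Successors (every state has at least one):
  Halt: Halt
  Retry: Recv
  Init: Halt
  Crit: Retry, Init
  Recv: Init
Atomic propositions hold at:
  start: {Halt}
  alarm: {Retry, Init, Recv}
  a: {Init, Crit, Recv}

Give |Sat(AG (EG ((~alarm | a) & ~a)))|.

Sat(~alarm) = {Halt, Crit}
Sat(~alarm | a) = {Halt, Init, Crit, Recv}
Sat(~a) = {Halt, Retry}
Sat((~alarm | a) & ~a) = {Halt}
EG ((~alarm | a) & ~a): greatest fixpoint, start Z0 = {Halt}, keep only states in Sat with some successor in Z. Already a fixed point.
Sat(EG ((~alarm | a) & ~a)) = {Halt}
AG (EG ((~alarm | a) & ~a)): greatest fixpoint, start Z0 = {Halt}, keep only states in Sat with every successor in Z. Already a fixed point.
Sat(AG (EG ((~alarm | a) & ~a))) = {Halt}
|Sat(AG (EG ((~alarm | a) & ~a)))| = |{Halt}| = 1.

1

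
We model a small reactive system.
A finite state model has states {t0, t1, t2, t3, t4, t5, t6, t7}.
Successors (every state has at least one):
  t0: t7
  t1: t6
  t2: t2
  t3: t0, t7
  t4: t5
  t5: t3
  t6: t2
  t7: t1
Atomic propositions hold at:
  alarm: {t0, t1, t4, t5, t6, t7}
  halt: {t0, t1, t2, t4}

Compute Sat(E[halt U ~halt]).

Sat(~halt) = {t3, t5, t6, t7}
E[halt U ~halt]: least fixpoint, start Z0 = Sat(~halt) = {t3, t5, t6, t7}, add states in Sat(halt) with some successor in Z. Z1 = {t0, t1, t3, t4, t5, t6, t7}; fixed.
Sat(E[halt U ~halt]) = {t0, t1, t3, t4, t5, t6, t7}

{t0, t1, t3, t4, t5, t6, t7}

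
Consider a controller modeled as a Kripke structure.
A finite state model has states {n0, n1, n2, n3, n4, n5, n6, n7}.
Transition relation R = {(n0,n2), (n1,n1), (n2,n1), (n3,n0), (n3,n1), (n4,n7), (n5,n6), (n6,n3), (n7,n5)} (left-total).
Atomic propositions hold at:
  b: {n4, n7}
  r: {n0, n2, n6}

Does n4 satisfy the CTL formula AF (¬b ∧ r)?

Yes

Sat(¬b) = {n0, n1, n2, n3, n5, n6}
Sat(¬b ∧ r) = {n0, n2, n6}
AF (¬b ∧ r): least fixpoint, start Z0 = {n0, n2, n6}, add states with every successor in Z. Z1 = {n0, n2, n5, n6}; Z2 = {n0, n2, n5, n6, n7}; Z3 = {n0, n2, n4, n5, n6, n7}; fixed.
Sat(AF (¬b ∧ r)) = {n0, n2, n4, n5, n6, n7}
n4 ∈ Sat(AF (¬b ∧ r)) = {n0, n2, n4, n5, n6, n7}, so the formula holds at n4.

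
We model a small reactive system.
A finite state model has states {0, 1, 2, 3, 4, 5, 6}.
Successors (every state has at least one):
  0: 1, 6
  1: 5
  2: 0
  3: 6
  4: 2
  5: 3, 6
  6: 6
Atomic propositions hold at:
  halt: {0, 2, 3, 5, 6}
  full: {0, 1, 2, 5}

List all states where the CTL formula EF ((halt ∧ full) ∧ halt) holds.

Sat(halt ∧ full) = {0, 2, 5}
Sat((halt ∧ full) ∧ halt) = {0, 2, 5}
EF ((halt ∧ full) ∧ halt): least fixpoint, start Z0 = {0, 2, 5}, add states with some successor in Z. Z1 = {0, 1, 2, 4, 5}; fixed.
Sat(EF ((halt ∧ full) ∧ halt)) = {0, 1, 2, 4, 5}

{0, 1, 2, 4, 5}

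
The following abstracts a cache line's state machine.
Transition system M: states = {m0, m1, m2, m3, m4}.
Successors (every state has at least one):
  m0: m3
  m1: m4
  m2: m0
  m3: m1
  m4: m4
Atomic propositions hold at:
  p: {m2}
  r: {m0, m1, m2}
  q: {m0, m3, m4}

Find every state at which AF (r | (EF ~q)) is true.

{m0, m1, m2, m3}

Sat(~q) = {m1, m2}
EF ~q: least fixpoint, start Z0 = {m1, m2}, add states with some successor in Z. Z1 = {m1, m2, m3}; Z2 = {m0, m1, m2, m3}; fixed.
Sat(EF ~q) = {m0, m1, m2, m3}
Sat(r | (EF ~q)) = {m0, m1, m2, m3}
AF (r | (EF ~q)): least fixpoint, start Z0 = {m0, m1, m2, m3}, add states with every successor in Z. Already a fixed point.
Sat(AF (r | (EF ~q))) = {m0, m1, m2, m3}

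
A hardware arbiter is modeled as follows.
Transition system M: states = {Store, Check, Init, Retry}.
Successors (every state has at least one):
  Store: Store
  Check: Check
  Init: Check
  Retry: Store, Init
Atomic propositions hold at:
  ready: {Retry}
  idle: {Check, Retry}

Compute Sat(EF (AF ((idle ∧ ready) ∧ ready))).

Sat(idle ∧ ready) = {Retry}
Sat((idle ∧ ready) ∧ ready) = {Retry}
AF ((idle ∧ ready) ∧ ready): least fixpoint, start Z0 = {Retry}, add states with every successor in Z. Already a fixed point.
Sat(AF ((idle ∧ ready) ∧ ready)) = {Retry}
EF (AF ((idle ∧ ready) ∧ ready)): least fixpoint, start Z0 = {Retry}, add states with some successor in Z. Already a fixed point.
Sat(EF (AF ((idle ∧ ready) ∧ ready))) = {Retry}

{Retry}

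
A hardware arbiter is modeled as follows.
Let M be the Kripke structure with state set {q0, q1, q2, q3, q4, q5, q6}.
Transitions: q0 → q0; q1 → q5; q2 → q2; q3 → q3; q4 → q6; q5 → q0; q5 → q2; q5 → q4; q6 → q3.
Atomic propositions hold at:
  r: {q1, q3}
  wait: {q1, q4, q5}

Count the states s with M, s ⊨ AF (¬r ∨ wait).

Sat(¬r) = {q0, q2, q4, q5, q6}
Sat(¬r ∨ wait) = {q0, q1, q2, q4, q5, q6}
AF (¬r ∨ wait): least fixpoint, start Z0 = {q0, q1, q2, q4, q5, q6}, add states with every successor in Z. Already a fixed point.
Sat(AF (¬r ∨ wait)) = {q0, q1, q2, q4, q5, q6}
|Sat(AF (¬r ∨ wait))| = |{q0, q1, q2, q4, q5, q6}| = 6.

6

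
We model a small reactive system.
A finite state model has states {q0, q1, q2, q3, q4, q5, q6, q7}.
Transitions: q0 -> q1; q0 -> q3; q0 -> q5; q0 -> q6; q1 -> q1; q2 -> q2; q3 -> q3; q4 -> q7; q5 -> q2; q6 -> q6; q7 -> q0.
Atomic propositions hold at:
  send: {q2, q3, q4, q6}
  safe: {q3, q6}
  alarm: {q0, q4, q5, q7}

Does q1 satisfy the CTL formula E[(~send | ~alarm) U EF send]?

No

Sat(~send) = {q0, q1, q5, q7}
Sat(~alarm) = {q1, q2, q3, q6}
Sat(~send | ~alarm) = {q0, q1, q2, q3, q5, q6, q7}
EF send: least fixpoint, start Z0 = {q2, q3, q4, q6}, add states with some successor in Z. Z1 = {q0, q2, q3, q4, q5, q6}; Z2 = {q0, q2, q3, q4, q5, q6, q7}; fixed.
Sat(EF send) = {q0, q2, q3, q4, q5, q6, q7}
E[(~send | ~alarm) U EF send]: least fixpoint, start Z0 = Sat(EF send) = {q0, q2, q3, q4, q5, q6, q7}, add states in Sat(~send | ~alarm) with some successor in Z. Already a fixed point.
Sat(E[(~send | ~alarm) U EF send]) = {q0, q2, q3, q4, q5, q6, q7}
q1 ∉ Sat(E[(~send | ~alarm) U EF send]) = {q0, q2, q3, q4, q5, q6, q7}, so the formula does not hold at q1.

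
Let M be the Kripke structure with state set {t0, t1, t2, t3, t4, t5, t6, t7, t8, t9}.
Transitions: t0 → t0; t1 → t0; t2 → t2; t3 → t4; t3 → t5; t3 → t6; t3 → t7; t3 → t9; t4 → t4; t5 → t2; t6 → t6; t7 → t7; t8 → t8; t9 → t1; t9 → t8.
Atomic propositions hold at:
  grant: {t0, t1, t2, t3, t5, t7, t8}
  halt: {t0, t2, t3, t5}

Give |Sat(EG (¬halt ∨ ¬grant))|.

5

Sat(¬halt) = {t1, t4, t6, t7, t8, t9}
Sat(¬grant) = {t4, t6, t9}
Sat(¬halt ∨ ¬grant) = {t1, t4, t6, t7, t8, t9}
EG (¬halt ∨ ¬grant): greatest fixpoint, start Z0 = {t1, t4, t6, t7, t8, t9}, keep only states in Sat with some successor in Z. Z1 = {t4, t6, t7, t8, t9}; fixed.
Sat(EG (¬halt ∨ ¬grant)) = {t4, t6, t7, t8, t9}
|Sat(EG (¬halt ∨ ¬grant))| = |{t4, t6, t7, t8, t9}| = 5.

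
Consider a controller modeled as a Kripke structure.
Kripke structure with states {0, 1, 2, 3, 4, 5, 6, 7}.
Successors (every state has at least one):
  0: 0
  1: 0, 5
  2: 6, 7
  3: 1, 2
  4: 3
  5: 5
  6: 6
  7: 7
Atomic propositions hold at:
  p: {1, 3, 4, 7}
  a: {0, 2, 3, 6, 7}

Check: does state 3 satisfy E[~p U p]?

Sat(~p) = {0, 2, 5, 6}
E[~p U p]: least fixpoint, start Z0 = Sat(p) = {1, 3, 4, 7}, add states in Sat(~p) with some successor in Z. Z1 = {1, 2, 3, 4, 7}; fixed.
Sat(E[~p U p]) = {1, 2, 3, 4, 7}
3 ∈ Sat(E[~p U p]) = {1, 2, 3, 4, 7}, so the formula holds at 3.

Yes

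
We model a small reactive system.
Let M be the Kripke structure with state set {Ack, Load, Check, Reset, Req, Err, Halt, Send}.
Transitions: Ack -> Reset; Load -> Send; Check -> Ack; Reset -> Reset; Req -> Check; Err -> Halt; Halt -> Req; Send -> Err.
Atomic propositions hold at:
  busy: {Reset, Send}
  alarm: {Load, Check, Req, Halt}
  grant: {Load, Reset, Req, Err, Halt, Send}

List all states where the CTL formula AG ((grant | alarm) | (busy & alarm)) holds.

Sat(grant | alarm) = {Load, Check, Reset, Req, Err, Halt, Send}
Sat(busy & alarm) = ∅
Sat((grant | alarm) | (busy & alarm)) = {Load, Check, Reset, Req, Err, Halt, Send}
AG ((grant | alarm) | (busy & alarm)): greatest fixpoint, start Z0 = {Load, Check, Reset, Req, Err, Halt, Send}, keep only states in Sat with every successor in Z. Z1 = {Load, Reset, Req, Err, Halt, Send}; Z2 = {Load, Reset, Err, Halt, Send}; Z3 = {Load, Reset, Err, Send}; Z4 = {Load, Reset, Send}; Z5 = {Load, Reset}; Z6 = {Reset}; fixed.
Sat(AG ((grant | alarm) | (busy & alarm))) = {Reset}

{Reset}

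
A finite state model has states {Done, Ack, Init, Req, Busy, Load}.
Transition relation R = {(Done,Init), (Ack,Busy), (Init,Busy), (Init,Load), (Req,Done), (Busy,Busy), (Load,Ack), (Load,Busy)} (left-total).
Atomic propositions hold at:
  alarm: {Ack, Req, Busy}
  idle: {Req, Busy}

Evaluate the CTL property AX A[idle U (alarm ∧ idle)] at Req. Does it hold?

No

Sat(alarm ∧ idle) = {Req, Busy}
A[idle U (alarm ∧ idle)]: least fixpoint, start Z0 = Sat((alarm ∧ idle)) = {Req, Busy}, add states in Sat(idle) with every successor in Z. Already a fixed point.
Sat(A[idle U (alarm ∧ idle)]) = {Req, Busy}
Sat(AX A[idle U (alarm ∧ idle)]) = {s : every successor in {Req, Busy}} = {Ack, Busy}
Req ∉ Sat(AX A[idle U (alarm ∧ idle)]) = {Ack, Busy}, so the formula does not hold at Req.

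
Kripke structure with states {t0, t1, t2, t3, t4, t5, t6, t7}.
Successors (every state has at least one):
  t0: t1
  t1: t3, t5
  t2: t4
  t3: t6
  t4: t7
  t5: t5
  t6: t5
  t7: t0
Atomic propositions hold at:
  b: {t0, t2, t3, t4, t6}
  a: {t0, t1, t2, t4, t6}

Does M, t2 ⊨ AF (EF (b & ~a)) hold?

Yes

Sat(~a) = {t3, t5, t7}
Sat(b & ~a) = {t3}
EF (b & ~a): least fixpoint, start Z0 = {t3}, add states with some successor in Z. Z1 = {t1, t3}; Z2 = {t0, t1, t3}; Z3 = {t0, t1, t3, t7}; Z4 = {t0, t1, t3, t4, t7}; Z5 = {t0, t1, t2, t3, t4, t7}; fixed.
Sat(EF (b & ~a)) = {t0, t1, t2, t3, t4, t7}
AF (EF (b & ~a)): least fixpoint, start Z0 = {t0, t1, t2, t3, t4, t7}, add states with every successor in Z. Already a fixed point.
Sat(AF (EF (b & ~a))) = {t0, t1, t2, t3, t4, t7}
t2 ∈ Sat(AF (EF (b & ~a))) = {t0, t1, t2, t3, t4, t7}, so the formula holds at t2.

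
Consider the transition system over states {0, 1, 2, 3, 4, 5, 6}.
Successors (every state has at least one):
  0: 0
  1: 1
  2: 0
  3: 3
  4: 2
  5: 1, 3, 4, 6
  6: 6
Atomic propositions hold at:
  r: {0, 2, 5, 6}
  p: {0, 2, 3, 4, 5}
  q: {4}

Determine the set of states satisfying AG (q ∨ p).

{0, 2, 3, 4}

Sat(q ∨ p) = {0, 2, 3, 4, 5}
AG (q ∨ p): greatest fixpoint, start Z0 = {0, 2, 3, 4, 5}, keep only states in Sat with every successor in Z. Z1 = {0, 2, 3, 4}; fixed.
Sat(AG (q ∨ p)) = {0, 2, 3, 4}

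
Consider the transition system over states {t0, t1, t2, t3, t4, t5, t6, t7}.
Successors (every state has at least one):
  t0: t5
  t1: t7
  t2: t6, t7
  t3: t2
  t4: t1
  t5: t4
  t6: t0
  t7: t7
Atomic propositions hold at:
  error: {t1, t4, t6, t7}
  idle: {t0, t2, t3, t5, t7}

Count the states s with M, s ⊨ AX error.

5

Sat(AX error) = {s : every successor in {t1, t4, t6, t7}} = {t1, t2, t4, t5, t7}
|Sat(AX error)| = |{t1, t2, t4, t5, t7}| = 5.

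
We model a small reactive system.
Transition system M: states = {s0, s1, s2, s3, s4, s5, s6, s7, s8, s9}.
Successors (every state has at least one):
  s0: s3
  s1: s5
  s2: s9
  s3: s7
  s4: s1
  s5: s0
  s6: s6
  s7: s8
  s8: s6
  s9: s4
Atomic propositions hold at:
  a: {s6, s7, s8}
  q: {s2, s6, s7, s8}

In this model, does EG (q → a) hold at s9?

Yes

Sat(q → a) = {s0, s1, s3, s4, s5, s6, s7, s8, s9}
EG (q → a): greatest fixpoint, start Z0 = {s0, s1, s3, s4, s5, s6, s7, s8, s9}, keep only states in Sat with some successor in Z. Already a fixed point.
Sat(EG (q → a)) = {s0, s1, s3, s4, s5, s6, s7, s8, s9}
s9 ∈ Sat(EG (q → a)) = {s0, s1, s3, s4, s5, s6, s7, s8, s9}, so the formula holds at s9.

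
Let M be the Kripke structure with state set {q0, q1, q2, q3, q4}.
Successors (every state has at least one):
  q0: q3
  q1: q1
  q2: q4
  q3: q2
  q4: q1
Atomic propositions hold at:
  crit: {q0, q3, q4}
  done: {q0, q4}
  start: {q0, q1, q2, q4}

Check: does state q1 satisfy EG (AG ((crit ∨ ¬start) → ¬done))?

Yes

Sat(¬start) = {q3}
Sat(crit ∨ ¬start) = {q0, q3, q4}
Sat(¬done) = {q1, q2, q3}
Sat((crit ∨ ¬start) → ¬done) = {q1, q2, q3}
AG ((crit ∨ ¬start) → ¬done): greatest fixpoint, start Z0 = {q1, q2, q3}, keep only states in Sat with every successor in Z. Z1 = {q1, q3}; Z2 = {q1}; fixed.
Sat(AG ((crit ∨ ¬start) → ¬done)) = {q1}
EG (AG ((crit ∨ ¬start) → ¬done)): greatest fixpoint, start Z0 = {q1}, keep only states in Sat with some successor in Z. Already a fixed point.
Sat(EG (AG ((crit ∨ ¬start) → ¬done))) = {q1}
q1 ∈ Sat(EG (AG ((crit ∨ ¬start) → ¬done))) = {q1}, so the formula holds at q1.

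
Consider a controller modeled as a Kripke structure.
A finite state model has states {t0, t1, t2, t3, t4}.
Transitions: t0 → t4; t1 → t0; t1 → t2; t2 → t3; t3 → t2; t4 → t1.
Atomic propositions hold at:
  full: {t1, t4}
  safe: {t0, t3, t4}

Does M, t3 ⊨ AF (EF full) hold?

No

EF full: least fixpoint, start Z0 = {t1, t4}, add states with some successor in Z. Z1 = {t0, t1, t4}; fixed.
Sat(EF full) = {t0, t1, t4}
AF (EF full): least fixpoint, start Z0 = {t0, t1, t4}, add states with every successor in Z. Already a fixed point.
Sat(AF (EF full)) = {t0, t1, t4}
t3 ∉ Sat(AF (EF full)) = {t0, t1, t4}, so the formula does not hold at t3.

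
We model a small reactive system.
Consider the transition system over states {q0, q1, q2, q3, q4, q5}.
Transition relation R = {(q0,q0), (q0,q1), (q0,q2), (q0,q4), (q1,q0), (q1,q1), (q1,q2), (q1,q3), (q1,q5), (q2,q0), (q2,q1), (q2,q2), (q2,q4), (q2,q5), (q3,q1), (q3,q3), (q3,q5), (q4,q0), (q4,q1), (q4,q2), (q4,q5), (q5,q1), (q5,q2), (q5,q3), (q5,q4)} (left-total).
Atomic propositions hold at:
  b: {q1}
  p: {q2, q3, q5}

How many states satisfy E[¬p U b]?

3

Sat(¬p) = {q0, q1, q4}
E[¬p U b]: least fixpoint, start Z0 = Sat(b) = {q1}, add states in Sat(¬p) with some successor in Z. Z1 = {q0, q1, q4}; fixed.
Sat(E[¬p U b]) = {q0, q1, q4}
|Sat(E[¬p U b])| = |{q0, q1, q4}| = 3.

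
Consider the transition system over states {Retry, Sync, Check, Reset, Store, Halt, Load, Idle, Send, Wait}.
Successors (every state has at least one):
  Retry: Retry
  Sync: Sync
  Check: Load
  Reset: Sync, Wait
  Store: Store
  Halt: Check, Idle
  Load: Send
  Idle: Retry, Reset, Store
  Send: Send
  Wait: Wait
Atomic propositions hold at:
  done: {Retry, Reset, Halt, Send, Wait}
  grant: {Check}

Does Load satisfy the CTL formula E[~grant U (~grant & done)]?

Sat(~grant) = {Retry, Sync, Reset, Store, Halt, Load, Idle, Send, Wait}
Sat(~grant & done) = {Retry, Reset, Halt, Send, Wait}
E[~grant U (~grant & done)]: least fixpoint, start Z0 = Sat((~grant & done)) = {Retry, Reset, Halt, Send, Wait}, add states in Sat(~grant) with some successor in Z. Z1 = {Retry, Reset, Halt, Load, Idle, Send, Wait}; fixed.
Sat(E[~grant U (~grant & done)]) = {Retry, Reset, Halt, Load, Idle, Send, Wait}
Load ∈ Sat(E[~grant U (~grant & done)]) = {Retry, Reset, Halt, Load, Idle, Send, Wait}, so the formula holds at Load.

Yes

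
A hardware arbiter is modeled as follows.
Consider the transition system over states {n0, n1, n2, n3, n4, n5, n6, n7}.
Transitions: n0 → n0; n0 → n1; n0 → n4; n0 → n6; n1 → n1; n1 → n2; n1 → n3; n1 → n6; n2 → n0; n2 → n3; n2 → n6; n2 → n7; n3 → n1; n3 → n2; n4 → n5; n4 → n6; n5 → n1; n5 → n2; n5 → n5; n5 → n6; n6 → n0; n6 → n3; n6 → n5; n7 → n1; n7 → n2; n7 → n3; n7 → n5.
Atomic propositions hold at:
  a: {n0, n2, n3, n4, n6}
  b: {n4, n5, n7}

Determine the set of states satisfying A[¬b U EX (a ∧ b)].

Sat(¬b) = {n0, n1, n2, n3, n6}
Sat(a ∧ b) = {n4}
Sat(EX (a ∧ b)) = {s : some successor in {n4}} = {n0}
A[¬b U EX (a ∧ b)]: least fixpoint, start Z0 = Sat(EX (a ∧ b)) = {n0}, add states in Sat(¬b) with every successor in Z. Already a fixed point.
Sat(A[¬b U EX (a ∧ b)]) = {n0}

{n0}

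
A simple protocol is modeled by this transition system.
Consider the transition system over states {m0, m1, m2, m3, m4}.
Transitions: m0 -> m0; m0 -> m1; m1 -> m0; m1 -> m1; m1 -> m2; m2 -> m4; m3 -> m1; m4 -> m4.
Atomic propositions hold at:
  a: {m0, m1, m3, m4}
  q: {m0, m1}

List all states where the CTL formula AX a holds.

{m0, m2, m3, m4}

Sat(AX a) = {s : every successor in {m0, m1, m3, m4}} = {m0, m2, m3, m4}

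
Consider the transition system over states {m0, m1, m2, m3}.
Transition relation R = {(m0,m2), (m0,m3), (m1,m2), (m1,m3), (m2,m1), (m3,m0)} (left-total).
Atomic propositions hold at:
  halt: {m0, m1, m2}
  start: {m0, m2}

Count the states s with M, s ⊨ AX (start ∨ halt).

2

Sat(start ∨ halt) = {m0, m1, m2}
Sat(AX (start ∨ halt)) = {s : every successor in {m0, m1, m2}} = {m2, m3}
|Sat(AX (start ∨ halt))| = |{m2, m3}| = 2.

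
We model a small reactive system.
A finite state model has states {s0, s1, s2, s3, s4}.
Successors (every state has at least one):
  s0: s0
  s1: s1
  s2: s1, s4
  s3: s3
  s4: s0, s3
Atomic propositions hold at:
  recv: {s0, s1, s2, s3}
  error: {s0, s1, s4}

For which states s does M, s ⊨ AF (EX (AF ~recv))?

Sat(~recv) = {s4}
AF ~recv: least fixpoint, start Z0 = {s4}, add states with every successor in Z. Already a fixed point.
Sat(AF ~recv) = {s4}
Sat(EX (AF ~recv)) = {s : some successor in {s4}} = {s2}
AF (EX (AF ~recv)): least fixpoint, start Z0 = {s2}, add states with every successor in Z. Already a fixed point.
Sat(AF (EX (AF ~recv))) = {s2}

{s2}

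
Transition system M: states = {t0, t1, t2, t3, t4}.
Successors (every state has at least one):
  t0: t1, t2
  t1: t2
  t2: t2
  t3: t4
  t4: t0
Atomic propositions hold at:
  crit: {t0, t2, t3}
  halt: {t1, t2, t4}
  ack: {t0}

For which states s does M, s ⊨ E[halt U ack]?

E[halt U ack]: least fixpoint, start Z0 = Sat(ack) = {t0}, add states in Sat(halt) with some successor in Z. Z1 = {t0, t4}; fixed.
Sat(E[halt U ack]) = {t0, t4}

{t0, t4}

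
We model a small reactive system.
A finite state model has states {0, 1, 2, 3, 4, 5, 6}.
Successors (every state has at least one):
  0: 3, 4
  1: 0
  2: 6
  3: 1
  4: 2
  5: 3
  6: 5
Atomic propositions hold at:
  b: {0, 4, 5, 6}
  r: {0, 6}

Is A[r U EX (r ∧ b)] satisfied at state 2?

Sat(r ∧ b) = {0, 6}
Sat(EX (r ∧ b)) = {s : some successor in {0, 6}} = {1, 2}
A[r U EX (r ∧ b)]: least fixpoint, start Z0 = Sat(EX (r ∧ b)) = {1, 2}, add states in Sat(r) with every successor in Z. Already a fixed point.
Sat(A[r U EX (r ∧ b)]) = {1, 2}
2 ∈ Sat(A[r U EX (r ∧ b)]) = {1, 2}, so the formula holds at 2.

Yes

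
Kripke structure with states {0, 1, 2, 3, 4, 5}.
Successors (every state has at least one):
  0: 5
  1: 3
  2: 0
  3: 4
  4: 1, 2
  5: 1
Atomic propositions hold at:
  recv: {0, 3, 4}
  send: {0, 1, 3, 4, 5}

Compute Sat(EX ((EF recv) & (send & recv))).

{1, 2, 3}

EF recv: least fixpoint, start Z0 = {0, 3, 4}, add states with some successor in Z. Z1 = {0, 1, 2, 3, 4}; Z2 = {0, 1, 2, 3, 4, 5}; fixed.
Sat(EF recv) = {0, 1, 2, 3, 4, 5}
Sat(send & recv) = {0, 3, 4}
Sat((EF recv) & (send & recv)) = {0, 3, 4}
Sat(EX ((EF recv) & (send & recv))) = {s : some successor in {0, 3, 4}} = {1, 2, 3}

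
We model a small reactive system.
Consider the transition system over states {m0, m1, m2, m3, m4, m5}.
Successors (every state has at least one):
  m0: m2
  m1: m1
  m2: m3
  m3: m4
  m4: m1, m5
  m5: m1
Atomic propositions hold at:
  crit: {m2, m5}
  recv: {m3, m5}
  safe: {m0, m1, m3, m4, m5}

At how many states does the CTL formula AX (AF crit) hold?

1

AF crit: least fixpoint, start Z0 = {m2, m5}, add states with every successor in Z. Z1 = {m0, m2, m5}; fixed.
Sat(AF crit) = {m0, m2, m5}
Sat(AX (AF crit)) = {s : every successor in {m0, m2, m5}} = {m0}
|Sat(AX (AF crit))| = |{m0}| = 1.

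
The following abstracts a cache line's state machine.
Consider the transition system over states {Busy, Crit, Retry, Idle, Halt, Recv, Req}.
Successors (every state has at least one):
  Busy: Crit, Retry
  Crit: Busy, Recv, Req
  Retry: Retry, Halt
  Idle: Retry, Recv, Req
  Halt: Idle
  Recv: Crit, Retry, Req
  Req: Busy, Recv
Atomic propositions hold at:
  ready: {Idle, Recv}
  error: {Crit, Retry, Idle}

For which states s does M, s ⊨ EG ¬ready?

Sat(¬ready) = {Busy, Crit, Retry, Halt, Req}
EG ¬ready: greatest fixpoint, start Z0 = {Busy, Crit, Retry, Halt, Req}, keep only states in Sat with some successor in Z. Z1 = {Busy, Crit, Retry, Req}; fixed.
Sat(EG ¬ready) = {Busy, Crit, Retry, Req}

{Busy, Crit, Retry, Req}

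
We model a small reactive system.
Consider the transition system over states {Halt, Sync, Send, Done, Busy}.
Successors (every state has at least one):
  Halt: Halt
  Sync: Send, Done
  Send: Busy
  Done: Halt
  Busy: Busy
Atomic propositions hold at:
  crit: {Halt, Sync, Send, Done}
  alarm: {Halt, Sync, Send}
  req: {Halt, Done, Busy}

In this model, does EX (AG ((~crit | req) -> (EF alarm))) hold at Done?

Sat(~crit) = {Busy}
Sat(~crit | req) = {Halt, Done, Busy}
EF alarm: least fixpoint, start Z0 = {Halt, Sync, Send}, add states with some successor in Z. Z1 = {Halt, Sync, Send, Done}; fixed.
Sat(EF alarm) = {Halt, Sync, Send, Done}
Sat((~crit | req) -> (EF alarm)) = {Halt, Sync, Send, Done}
AG ((~crit | req) -> (EF alarm)): greatest fixpoint, start Z0 = {Halt, Sync, Send, Done}, keep only states in Sat with every successor in Z. Z1 = {Halt, Sync, Done}; Z2 = {Halt, Done}; fixed.
Sat(AG ((~crit | req) -> (EF alarm))) = {Halt, Done}
Sat(EX (AG ((~crit | req) -> (EF alarm)))) = {s : some successor in {Halt, Done}} = {Halt, Sync, Done}
Done ∈ Sat(EX (AG ((~crit | req) -> (EF alarm)))) = {Halt, Sync, Done}, so the formula holds at Done.

Yes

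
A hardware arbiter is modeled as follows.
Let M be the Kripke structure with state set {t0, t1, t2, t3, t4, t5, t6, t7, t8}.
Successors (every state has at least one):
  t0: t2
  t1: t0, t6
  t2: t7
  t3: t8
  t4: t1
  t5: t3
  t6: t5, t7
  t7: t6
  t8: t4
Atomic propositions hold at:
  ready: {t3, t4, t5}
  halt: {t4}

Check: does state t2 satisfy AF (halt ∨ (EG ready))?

No

EG ready: greatest fixpoint, start Z0 = {t3, t4, t5}, keep only states in Sat with some successor in Z. Z1 = {t5}; Z2 = ∅; fixed.
Sat(EG ready) = ∅
Sat(halt ∨ (EG ready)) = {t4}
AF (halt ∨ (EG ready)): least fixpoint, start Z0 = {t4}, add states with every successor in Z. Z1 = {t4, t8}; Z2 = {t3, t4, t8}; Z3 = {t3, t4, t5, t8}; fixed.
Sat(AF (halt ∨ (EG ready))) = {t3, t4, t5, t8}
t2 ∉ Sat(AF (halt ∨ (EG ready))) = {t3, t4, t5, t8}, so the formula does not hold at t2.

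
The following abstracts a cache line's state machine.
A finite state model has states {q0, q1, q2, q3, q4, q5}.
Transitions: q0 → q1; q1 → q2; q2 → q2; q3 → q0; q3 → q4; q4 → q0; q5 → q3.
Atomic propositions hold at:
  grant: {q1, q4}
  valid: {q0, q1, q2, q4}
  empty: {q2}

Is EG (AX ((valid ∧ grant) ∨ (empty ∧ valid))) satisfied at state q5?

Sat(valid ∧ grant) = {q1, q4}
Sat(empty ∧ valid) = {q2}
Sat((valid ∧ grant) ∨ (empty ∧ valid)) = {q1, q2, q4}
Sat(AX ((valid ∧ grant) ∨ (empty ∧ valid))) = {s : every successor in {q1, q2, q4}} = {q0, q1, q2}
EG (AX ((valid ∧ grant) ∨ (empty ∧ valid))): greatest fixpoint, start Z0 = {q0, q1, q2}, keep only states in Sat with some successor in Z. Already a fixed point.
Sat(EG (AX ((valid ∧ grant) ∨ (empty ∧ valid)))) = {q0, q1, q2}
q5 ∉ Sat(EG (AX ((valid ∧ grant) ∨ (empty ∧ valid)))) = {q0, q1, q2}, so the formula does not hold at q5.

No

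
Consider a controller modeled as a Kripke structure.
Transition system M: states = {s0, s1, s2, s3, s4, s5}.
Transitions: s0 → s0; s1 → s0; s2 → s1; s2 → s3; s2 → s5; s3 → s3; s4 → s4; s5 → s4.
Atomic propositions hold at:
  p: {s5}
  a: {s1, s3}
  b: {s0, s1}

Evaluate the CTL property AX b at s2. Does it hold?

No

Sat(AX b) = {s : every successor in {s0, s1}} = {s0, s1}
s2 ∉ Sat(AX b) = {s0, s1}, so the formula does not hold at s2.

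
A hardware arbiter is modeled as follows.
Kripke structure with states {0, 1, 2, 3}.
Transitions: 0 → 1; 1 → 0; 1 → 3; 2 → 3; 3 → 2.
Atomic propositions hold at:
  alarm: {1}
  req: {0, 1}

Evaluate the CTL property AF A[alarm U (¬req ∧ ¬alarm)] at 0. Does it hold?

No

Sat(¬req) = {2, 3}
Sat(¬alarm) = {0, 2, 3}
Sat(¬req ∧ ¬alarm) = {2, 3}
A[alarm U (¬req ∧ ¬alarm)]: least fixpoint, start Z0 = Sat((¬req ∧ ¬alarm)) = {2, 3}, add states in Sat(alarm) with every successor in Z. Already a fixed point.
Sat(A[alarm U (¬req ∧ ¬alarm)]) = {2, 3}
AF A[alarm U (¬req ∧ ¬alarm)]: least fixpoint, start Z0 = {2, 3}, add states with every successor in Z. Already a fixed point.
Sat(AF A[alarm U (¬req ∧ ¬alarm)]) = {2, 3}
0 ∉ Sat(AF A[alarm U (¬req ∧ ¬alarm)]) = {2, 3}, so the formula does not hold at 0.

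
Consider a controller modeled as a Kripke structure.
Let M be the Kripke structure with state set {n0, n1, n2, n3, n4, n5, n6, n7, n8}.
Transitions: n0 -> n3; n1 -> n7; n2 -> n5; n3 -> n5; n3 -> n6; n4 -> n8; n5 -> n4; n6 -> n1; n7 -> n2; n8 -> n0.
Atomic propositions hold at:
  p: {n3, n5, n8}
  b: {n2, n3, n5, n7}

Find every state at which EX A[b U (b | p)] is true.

Sat(b | p) = {n2, n3, n5, n7, n8}
A[b U (b | p)]: least fixpoint, start Z0 = Sat((b | p)) = {n2, n3, n5, n7, n8}, add states in Sat(b) with every successor in Z. Already a fixed point.
Sat(A[b U (b | p)]) = {n2, n3, n5, n7, n8}
Sat(EX A[b U (b | p)]) = {s : some successor in {n2, n3, n5, n7, n8}} = {n0, n1, n2, n3, n4, n7}

{n0, n1, n2, n3, n4, n7}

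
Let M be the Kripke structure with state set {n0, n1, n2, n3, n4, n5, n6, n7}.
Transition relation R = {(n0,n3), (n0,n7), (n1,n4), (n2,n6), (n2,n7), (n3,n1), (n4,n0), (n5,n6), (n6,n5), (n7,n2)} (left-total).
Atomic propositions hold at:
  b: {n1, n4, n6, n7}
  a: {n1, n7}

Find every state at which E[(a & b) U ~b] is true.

{n0, n2, n3, n5, n7}

Sat(a & b) = {n1, n7}
Sat(~b) = {n0, n2, n3, n5}
E[(a & b) U ~b]: least fixpoint, start Z0 = Sat(~b) = {n0, n2, n3, n5}, add states in Sat(a & b) with some successor in Z. Z1 = {n0, n2, n3, n5, n7}; fixed.
Sat(E[(a & b) U ~b]) = {n0, n2, n3, n5, n7}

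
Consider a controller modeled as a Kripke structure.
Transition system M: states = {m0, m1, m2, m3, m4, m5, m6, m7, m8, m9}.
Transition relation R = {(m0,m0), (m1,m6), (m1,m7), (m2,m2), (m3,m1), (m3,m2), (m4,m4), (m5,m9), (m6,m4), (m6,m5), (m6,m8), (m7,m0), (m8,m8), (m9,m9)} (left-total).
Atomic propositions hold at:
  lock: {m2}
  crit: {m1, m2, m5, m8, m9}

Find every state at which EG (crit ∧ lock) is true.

Sat(crit ∧ lock) = {m2}
EG (crit ∧ lock): greatest fixpoint, start Z0 = {m2}, keep only states in Sat with some successor in Z. Already a fixed point.
Sat(EG (crit ∧ lock)) = {m2}

{m2}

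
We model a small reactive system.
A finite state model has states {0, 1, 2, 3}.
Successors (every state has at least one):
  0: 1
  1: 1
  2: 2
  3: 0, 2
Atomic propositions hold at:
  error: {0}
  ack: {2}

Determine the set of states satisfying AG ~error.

Sat(~error) = {1, 2, 3}
AG ~error: greatest fixpoint, start Z0 = {1, 2, 3}, keep only states in Sat with every successor in Z. Z1 = {1, 2}; fixed.
Sat(AG ~error) = {1, 2}

{1, 2}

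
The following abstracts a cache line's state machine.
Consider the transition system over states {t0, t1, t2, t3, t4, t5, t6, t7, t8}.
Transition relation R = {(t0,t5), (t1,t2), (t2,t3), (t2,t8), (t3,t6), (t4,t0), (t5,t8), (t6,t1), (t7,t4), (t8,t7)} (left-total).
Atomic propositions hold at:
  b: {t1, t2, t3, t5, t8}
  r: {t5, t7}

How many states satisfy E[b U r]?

E[b U r]: least fixpoint, start Z0 = Sat(r) = {t5, t7}, add states in Sat(b) with some successor in Z. Z1 = {t5, t7, t8}; Z2 = {t2, t5, t7, t8}; Z3 = {t1, t2, t5, t7, t8}; fixed.
Sat(E[b U r]) = {t1, t2, t5, t7, t8}
|Sat(E[b U r])| = |{t1, t2, t5, t7, t8}| = 5.

5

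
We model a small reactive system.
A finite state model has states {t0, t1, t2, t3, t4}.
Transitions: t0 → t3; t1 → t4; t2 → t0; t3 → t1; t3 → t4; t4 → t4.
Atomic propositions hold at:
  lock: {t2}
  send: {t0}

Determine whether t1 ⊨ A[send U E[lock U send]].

No

E[lock U send]: least fixpoint, start Z0 = Sat(send) = {t0}, add states in Sat(lock) with some successor in Z. Z1 = {t0, t2}; fixed.
Sat(E[lock U send]) = {t0, t2}
A[send U E[lock U send]]: least fixpoint, start Z0 = Sat(E[lock U send]) = {t0, t2}, add states in Sat(send) with every successor in Z. Already a fixed point.
Sat(A[send U E[lock U send]]) = {t0, t2}
t1 ∉ Sat(A[send U E[lock U send]]) = {t0, t2}, so the formula does not hold at t1.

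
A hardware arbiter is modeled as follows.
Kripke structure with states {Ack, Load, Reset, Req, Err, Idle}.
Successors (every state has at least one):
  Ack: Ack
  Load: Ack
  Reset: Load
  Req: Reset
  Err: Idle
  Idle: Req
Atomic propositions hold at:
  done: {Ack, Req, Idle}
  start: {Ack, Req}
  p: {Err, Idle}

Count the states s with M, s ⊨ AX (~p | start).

5

Sat(~p) = {Ack, Load, Reset, Req}
Sat(~p | start) = {Ack, Load, Reset, Req}
Sat(AX (~p | start)) = {s : every successor in {Ack, Load, Reset, Req}} = {Ack, Load, Reset, Req, Idle}
|Sat(AX (~p | start))| = |{Ack, Load, Reset, Req, Idle}| = 5.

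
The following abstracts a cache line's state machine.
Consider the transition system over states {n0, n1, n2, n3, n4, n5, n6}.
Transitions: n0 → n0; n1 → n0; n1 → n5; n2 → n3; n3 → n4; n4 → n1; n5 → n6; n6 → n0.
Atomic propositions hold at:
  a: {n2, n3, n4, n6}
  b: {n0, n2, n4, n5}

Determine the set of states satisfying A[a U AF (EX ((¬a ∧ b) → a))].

Sat(¬a) = {n0, n1, n5}
Sat(¬a ∧ b) = {n0, n5}
Sat((¬a ∧ b) → a) = {n1, n2, n3, n4, n6}
Sat(EX ((¬a ∧ b) → a)) = {s : some successor in {n1, n2, n3, n4, n6}} = {n2, n3, n4, n5}
AF (EX ((¬a ∧ b) → a)): least fixpoint, start Z0 = {n2, n3, n4, n5}, add states with every successor in Z. Already a fixed point.
Sat(AF (EX ((¬a ∧ b) → a))) = {n2, n3, n4, n5}
A[a U AF (EX ((¬a ∧ b) → a))]: least fixpoint, start Z0 = Sat(AF (EX ((¬a ∧ b) → a))) = {n2, n3, n4, n5}, add states in Sat(a) with every successor in Z. Already a fixed point.
Sat(A[a U AF (EX ((¬a ∧ b) → a))]) = {n2, n3, n4, n5}

{n2, n3, n4, n5}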